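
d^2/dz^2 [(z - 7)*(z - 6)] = 2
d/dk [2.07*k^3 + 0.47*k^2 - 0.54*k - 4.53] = 6.21*k^2 + 0.94*k - 0.54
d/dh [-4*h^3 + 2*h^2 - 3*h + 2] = -12*h^2 + 4*h - 3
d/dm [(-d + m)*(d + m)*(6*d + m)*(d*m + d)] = d*(-6*d^3 - 2*d^2*m - d^2 + 18*d*m^2 + 12*d*m + 4*m^3 + 3*m^2)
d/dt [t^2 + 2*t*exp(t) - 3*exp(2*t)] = 2*t*exp(t) + 2*t - 6*exp(2*t) + 2*exp(t)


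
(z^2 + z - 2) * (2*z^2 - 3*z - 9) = 2*z^4 - z^3 - 16*z^2 - 3*z + 18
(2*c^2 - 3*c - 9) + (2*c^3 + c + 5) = 2*c^3 + 2*c^2 - 2*c - 4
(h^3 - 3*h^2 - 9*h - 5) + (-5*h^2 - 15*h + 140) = h^3 - 8*h^2 - 24*h + 135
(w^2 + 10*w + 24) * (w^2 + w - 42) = w^4 + 11*w^3 - 8*w^2 - 396*w - 1008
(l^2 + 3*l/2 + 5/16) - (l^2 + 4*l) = 5/16 - 5*l/2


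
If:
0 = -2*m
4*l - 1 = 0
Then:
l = 1/4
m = 0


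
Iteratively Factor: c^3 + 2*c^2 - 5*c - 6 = (c + 3)*(c^2 - c - 2) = (c - 2)*(c + 3)*(c + 1)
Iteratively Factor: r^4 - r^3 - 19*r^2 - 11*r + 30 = (r - 5)*(r^3 + 4*r^2 + r - 6) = (r - 5)*(r + 2)*(r^2 + 2*r - 3) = (r - 5)*(r - 1)*(r + 2)*(r + 3)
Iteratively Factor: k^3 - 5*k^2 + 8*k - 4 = (k - 2)*(k^2 - 3*k + 2) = (k - 2)*(k - 1)*(k - 2)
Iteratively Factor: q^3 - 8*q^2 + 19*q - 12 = (q - 1)*(q^2 - 7*q + 12) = (q - 4)*(q - 1)*(q - 3)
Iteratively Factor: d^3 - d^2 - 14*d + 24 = (d + 4)*(d^2 - 5*d + 6) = (d - 2)*(d + 4)*(d - 3)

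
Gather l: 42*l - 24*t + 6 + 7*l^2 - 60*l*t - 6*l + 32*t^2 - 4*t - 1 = 7*l^2 + l*(36 - 60*t) + 32*t^2 - 28*t + 5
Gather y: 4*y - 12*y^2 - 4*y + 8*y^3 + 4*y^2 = 8*y^3 - 8*y^2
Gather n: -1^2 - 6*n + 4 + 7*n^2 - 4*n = 7*n^2 - 10*n + 3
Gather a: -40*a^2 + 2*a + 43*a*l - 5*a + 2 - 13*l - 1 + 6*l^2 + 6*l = -40*a^2 + a*(43*l - 3) + 6*l^2 - 7*l + 1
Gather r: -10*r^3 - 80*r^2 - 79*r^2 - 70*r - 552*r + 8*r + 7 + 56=-10*r^3 - 159*r^2 - 614*r + 63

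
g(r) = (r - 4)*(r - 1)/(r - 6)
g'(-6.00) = 0.93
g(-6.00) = -5.83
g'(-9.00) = 0.96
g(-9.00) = -8.67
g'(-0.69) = 0.78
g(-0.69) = -1.18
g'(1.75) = 0.45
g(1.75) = 0.40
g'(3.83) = -1.12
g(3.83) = 0.22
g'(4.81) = -6.06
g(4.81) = -2.59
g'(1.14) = 0.58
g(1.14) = 0.08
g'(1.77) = 0.44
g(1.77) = 0.41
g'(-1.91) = 0.84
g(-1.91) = -2.17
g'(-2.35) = 0.86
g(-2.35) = -2.55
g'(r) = (r - 4)/(r - 6) + (r - 1)/(r - 6) - (r - 4)*(r - 1)/(r - 6)^2 = (r^2 - 12*r + 26)/(r^2 - 12*r + 36)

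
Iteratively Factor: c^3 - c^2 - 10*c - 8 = (c + 1)*(c^2 - 2*c - 8) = (c + 1)*(c + 2)*(c - 4)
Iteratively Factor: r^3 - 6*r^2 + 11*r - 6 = (r - 3)*(r^2 - 3*r + 2) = (r - 3)*(r - 1)*(r - 2)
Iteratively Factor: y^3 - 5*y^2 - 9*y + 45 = (y - 5)*(y^2 - 9) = (y - 5)*(y - 3)*(y + 3)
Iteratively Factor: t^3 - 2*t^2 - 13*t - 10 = (t - 5)*(t^2 + 3*t + 2) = (t - 5)*(t + 2)*(t + 1)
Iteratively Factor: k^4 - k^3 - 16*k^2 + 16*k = (k)*(k^3 - k^2 - 16*k + 16) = k*(k + 4)*(k^2 - 5*k + 4) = k*(k - 4)*(k + 4)*(k - 1)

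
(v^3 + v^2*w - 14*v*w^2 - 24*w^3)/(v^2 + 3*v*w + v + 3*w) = (v^2 - 2*v*w - 8*w^2)/(v + 1)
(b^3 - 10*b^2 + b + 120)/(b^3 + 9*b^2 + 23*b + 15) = (b^2 - 13*b + 40)/(b^2 + 6*b + 5)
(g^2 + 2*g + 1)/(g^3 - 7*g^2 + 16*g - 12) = (g^2 + 2*g + 1)/(g^3 - 7*g^2 + 16*g - 12)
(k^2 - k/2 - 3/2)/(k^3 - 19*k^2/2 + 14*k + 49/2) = (2*k - 3)/(2*k^2 - 21*k + 49)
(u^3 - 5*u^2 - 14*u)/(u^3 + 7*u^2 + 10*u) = (u - 7)/(u + 5)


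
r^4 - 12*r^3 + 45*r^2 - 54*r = r*(r - 6)*(r - 3)^2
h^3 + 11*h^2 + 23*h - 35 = (h - 1)*(h + 5)*(h + 7)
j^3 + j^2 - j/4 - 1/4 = (j - 1/2)*(j + 1/2)*(j + 1)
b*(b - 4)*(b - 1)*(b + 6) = b^4 + b^3 - 26*b^2 + 24*b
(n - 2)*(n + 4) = n^2 + 2*n - 8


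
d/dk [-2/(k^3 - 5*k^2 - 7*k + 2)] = 2*(3*k^2 - 10*k - 7)/(k^3 - 5*k^2 - 7*k + 2)^2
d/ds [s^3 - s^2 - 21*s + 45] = 3*s^2 - 2*s - 21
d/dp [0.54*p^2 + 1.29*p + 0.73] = 1.08*p + 1.29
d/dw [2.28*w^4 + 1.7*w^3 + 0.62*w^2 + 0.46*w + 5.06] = 9.12*w^3 + 5.1*w^2 + 1.24*w + 0.46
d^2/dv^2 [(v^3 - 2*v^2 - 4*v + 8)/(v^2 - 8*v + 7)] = 2*(37*v^3 - 102*v^2 + 39*v + 134)/(v^6 - 24*v^5 + 213*v^4 - 848*v^3 + 1491*v^2 - 1176*v + 343)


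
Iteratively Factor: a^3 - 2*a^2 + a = (a - 1)*(a^2 - a) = a*(a - 1)*(a - 1)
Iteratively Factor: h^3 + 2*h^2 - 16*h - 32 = (h + 2)*(h^2 - 16) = (h + 2)*(h + 4)*(h - 4)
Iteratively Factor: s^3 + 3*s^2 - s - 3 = (s + 1)*(s^2 + 2*s - 3) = (s + 1)*(s + 3)*(s - 1)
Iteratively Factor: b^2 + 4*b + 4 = (b + 2)*(b + 2)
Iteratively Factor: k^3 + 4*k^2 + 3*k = (k + 1)*(k^2 + 3*k) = k*(k + 1)*(k + 3)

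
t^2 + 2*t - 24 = (t - 4)*(t + 6)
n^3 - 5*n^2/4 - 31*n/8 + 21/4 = (n - 7/4)*(n - 3/2)*(n + 2)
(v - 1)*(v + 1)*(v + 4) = v^3 + 4*v^2 - v - 4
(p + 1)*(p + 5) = p^2 + 6*p + 5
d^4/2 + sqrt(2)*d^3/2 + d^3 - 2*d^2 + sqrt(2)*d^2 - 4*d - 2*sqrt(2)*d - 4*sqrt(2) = (d/2 + 1)*(d - 2)*(d + 2)*(d + sqrt(2))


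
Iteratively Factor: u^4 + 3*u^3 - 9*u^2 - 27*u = (u)*(u^3 + 3*u^2 - 9*u - 27) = u*(u + 3)*(u^2 - 9) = u*(u - 3)*(u + 3)*(u + 3)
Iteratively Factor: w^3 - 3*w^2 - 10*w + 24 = (w - 4)*(w^2 + w - 6) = (w - 4)*(w + 3)*(w - 2)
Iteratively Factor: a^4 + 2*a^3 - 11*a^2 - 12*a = (a + 1)*(a^3 + a^2 - 12*a) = (a - 3)*(a + 1)*(a^2 + 4*a) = (a - 3)*(a + 1)*(a + 4)*(a)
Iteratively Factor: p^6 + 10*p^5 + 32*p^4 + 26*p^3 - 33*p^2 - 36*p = (p + 3)*(p^5 + 7*p^4 + 11*p^3 - 7*p^2 - 12*p) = (p - 1)*(p + 3)*(p^4 + 8*p^3 + 19*p^2 + 12*p) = p*(p - 1)*(p + 3)*(p^3 + 8*p^2 + 19*p + 12) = p*(p - 1)*(p + 3)^2*(p^2 + 5*p + 4) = p*(p - 1)*(p + 3)^2*(p + 4)*(p + 1)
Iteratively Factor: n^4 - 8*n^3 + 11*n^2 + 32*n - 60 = (n - 3)*(n^3 - 5*n^2 - 4*n + 20) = (n - 5)*(n - 3)*(n^2 - 4) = (n - 5)*(n - 3)*(n - 2)*(n + 2)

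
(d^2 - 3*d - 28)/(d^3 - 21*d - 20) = (d - 7)/(d^2 - 4*d - 5)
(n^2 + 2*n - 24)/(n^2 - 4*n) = (n + 6)/n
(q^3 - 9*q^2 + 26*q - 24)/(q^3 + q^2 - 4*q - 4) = (q^2 - 7*q + 12)/(q^2 + 3*q + 2)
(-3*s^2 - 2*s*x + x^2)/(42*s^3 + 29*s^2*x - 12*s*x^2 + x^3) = (-3*s + x)/(42*s^2 - 13*s*x + x^2)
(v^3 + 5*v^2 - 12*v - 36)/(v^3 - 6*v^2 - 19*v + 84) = (v^2 + 8*v + 12)/(v^2 - 3*v - 28)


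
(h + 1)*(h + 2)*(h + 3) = h^3 + 6*h^2 + 11*h + 6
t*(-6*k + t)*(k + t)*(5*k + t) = -30*k^3*t - 31*k^2*t^2 + t^4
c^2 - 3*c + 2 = (c - 2)*(c - 1)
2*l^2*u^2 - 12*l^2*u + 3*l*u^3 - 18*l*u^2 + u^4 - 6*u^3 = u*(l + u)*(2*l + u)*(u - 6)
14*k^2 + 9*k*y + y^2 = (2*k + y)*(7*k + y)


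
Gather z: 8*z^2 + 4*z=8*z^2 + 4*z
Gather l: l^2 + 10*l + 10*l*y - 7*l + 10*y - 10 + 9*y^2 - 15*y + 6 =l^2 + l*(10*y + 3) + 9*y^2 - 5*y - 4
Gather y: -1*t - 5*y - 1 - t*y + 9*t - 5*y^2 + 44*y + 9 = 8*t - 5*y^2 + y*(39 - t) + 8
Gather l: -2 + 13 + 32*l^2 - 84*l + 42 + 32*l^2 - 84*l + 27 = 64*l^2 - 168*l + 80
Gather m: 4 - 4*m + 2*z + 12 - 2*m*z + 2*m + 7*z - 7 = m*(-2*z - 2) + 9*z + 9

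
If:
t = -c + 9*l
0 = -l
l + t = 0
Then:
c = 0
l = 0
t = 0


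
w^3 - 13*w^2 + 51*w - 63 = (w - 7)*(w - 3)^2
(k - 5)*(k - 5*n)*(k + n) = k^3 - 4*k^2*n - 5*k^2 - 5*k*n^2 + 20*k*n + 25*n^2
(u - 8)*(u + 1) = u^2 - 7*u - 8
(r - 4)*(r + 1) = r^2 - 3*r - 4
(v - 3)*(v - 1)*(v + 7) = v^3 + 3*v^2 - 25*v + 21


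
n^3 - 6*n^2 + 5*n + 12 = (n - 4)*(n - 3)*(n + 1)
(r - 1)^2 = r^2 - 2*r + 1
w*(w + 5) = w^2 + 5*w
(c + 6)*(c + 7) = c^2 + 13*c + 42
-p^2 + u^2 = (-p + u)*(p + u)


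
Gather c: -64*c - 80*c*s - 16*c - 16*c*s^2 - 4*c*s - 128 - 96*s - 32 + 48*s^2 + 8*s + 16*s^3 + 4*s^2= c*(-16*s^2 - 84*s - 80) + 16*s^3 + 52*s^2 - 88*s - 160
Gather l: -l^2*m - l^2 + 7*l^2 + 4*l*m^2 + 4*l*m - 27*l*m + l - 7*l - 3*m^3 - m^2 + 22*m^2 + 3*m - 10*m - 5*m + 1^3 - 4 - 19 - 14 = l^2*(6 - m) + l*(4*m^2 - 23*m - 6) - 3*m^3 + 21*m^2 - 12*m - 36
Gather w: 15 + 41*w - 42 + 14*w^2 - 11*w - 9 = 14*w^2 + 30*w - 36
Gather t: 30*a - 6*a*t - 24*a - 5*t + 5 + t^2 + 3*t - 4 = 6*a + t^2 + t*(-6*a - 2) + 1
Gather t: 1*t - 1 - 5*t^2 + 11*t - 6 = -5*t^2 + 12*t - 7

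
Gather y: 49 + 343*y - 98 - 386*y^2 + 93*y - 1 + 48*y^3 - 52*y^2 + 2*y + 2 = 48*y^3 - 438*y^2 + 438*y - 48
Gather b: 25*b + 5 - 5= 25*b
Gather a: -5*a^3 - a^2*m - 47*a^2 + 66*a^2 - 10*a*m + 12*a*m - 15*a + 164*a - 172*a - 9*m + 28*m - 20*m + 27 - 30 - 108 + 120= -5*a^3 + a^2*(19 - m) + a*(2*m - 23) - m + 9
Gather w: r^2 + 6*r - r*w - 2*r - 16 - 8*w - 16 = r^2 + 4*r + w*(-r - 8) - 32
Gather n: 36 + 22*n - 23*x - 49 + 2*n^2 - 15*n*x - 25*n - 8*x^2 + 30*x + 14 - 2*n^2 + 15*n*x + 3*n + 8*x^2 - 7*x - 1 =0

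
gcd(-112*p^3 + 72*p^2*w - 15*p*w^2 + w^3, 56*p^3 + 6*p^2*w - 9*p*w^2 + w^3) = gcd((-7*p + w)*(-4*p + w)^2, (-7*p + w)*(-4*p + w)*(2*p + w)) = 28*p^2 - 11*p*w + w^2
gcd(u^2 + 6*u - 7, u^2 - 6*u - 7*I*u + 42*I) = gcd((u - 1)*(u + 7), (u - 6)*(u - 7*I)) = 1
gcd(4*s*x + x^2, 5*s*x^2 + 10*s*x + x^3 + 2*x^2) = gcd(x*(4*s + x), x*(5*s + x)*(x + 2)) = x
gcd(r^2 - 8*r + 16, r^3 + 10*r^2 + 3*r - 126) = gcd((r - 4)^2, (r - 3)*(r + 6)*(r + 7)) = 1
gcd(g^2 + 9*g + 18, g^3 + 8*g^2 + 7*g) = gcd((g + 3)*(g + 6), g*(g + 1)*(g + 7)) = 1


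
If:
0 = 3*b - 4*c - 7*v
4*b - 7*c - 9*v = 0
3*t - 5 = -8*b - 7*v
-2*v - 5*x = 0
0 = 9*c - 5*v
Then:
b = 0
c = 0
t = 5/3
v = 0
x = 0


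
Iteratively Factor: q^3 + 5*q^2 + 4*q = (q)*(q^2 + 5*q + 4) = q*(q + 1)*(q + 4)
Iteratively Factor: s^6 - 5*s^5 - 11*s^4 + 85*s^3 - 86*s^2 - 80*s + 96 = (s - 1)*(s^5 - 4*s^4 - 15*s^3 + 70*s^2 - 16*s - 96) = (s - 3)*(s - 1)*(s^4 - s^3 - 18*s^2 + 16*s + 32) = (s - 3)*(s - 2)*(s - 1)*(s^3 + s^2 - 16*s - 16) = (s - 4)*(s - 3)*(s - 2)*(s - 1)*(s^2 + 5*s + 4) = (s - 4)*(s - 3)*(s - 2)*(s - 1)*(s + 4)*(s + 1)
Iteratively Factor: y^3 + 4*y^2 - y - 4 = (y + 4)*(y^2 - 1) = (y + 1)*(y + 4)*(y - 1)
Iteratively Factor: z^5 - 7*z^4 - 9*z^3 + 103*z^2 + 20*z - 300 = (z + 3)*(z^4 - 10*z^3 + 21*z^2 + 40*z - 100) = (z - 5)*(z + 3)*(z^3 - 5*z^2 - 4*z + 20) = (z - 5)*(z - 2)*(z + 3)*(z^2 - 3*z - 10) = (z - 5)*(z - 2)*(z + 2)*(z + 3)*(z - 5)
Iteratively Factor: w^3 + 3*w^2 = (w + 3)*(w^2) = w*(w + 3)*(w)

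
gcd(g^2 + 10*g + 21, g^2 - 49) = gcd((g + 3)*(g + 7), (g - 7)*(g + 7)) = g + 7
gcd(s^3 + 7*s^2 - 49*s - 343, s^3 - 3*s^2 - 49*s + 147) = s^2 - 49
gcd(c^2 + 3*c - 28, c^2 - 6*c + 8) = c - 4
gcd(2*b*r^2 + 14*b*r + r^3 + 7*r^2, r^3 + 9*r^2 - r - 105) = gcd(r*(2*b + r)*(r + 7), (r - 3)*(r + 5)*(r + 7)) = r + 7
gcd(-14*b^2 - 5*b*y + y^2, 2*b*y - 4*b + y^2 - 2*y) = 2*b + y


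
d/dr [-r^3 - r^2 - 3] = r*(-3*r - 2)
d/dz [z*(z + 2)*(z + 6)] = 3*z^2 + 16*z + 12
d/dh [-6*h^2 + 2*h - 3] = 2 - 12*h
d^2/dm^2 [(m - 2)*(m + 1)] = 2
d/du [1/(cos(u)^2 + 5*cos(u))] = (2*cos(u) + 5)*sin(u)/((cos(u) + 5)^2*cos(u)^2)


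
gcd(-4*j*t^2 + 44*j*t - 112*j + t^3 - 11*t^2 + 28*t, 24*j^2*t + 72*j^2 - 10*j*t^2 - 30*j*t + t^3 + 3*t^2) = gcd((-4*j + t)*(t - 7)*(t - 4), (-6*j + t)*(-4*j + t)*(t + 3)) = -4*j + t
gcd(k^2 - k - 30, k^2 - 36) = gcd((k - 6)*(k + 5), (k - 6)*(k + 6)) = k - 6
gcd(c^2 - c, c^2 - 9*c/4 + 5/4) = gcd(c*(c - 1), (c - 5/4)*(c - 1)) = c - 1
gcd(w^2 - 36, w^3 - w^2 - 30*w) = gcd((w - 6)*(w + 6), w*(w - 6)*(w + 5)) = w - 6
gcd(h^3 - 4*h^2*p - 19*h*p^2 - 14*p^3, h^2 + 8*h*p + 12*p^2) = h + 2*p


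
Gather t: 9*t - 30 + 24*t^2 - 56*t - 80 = 24*t^2 - 47*t - 110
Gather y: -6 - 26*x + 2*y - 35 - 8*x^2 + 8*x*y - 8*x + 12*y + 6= -8*x^2 - 34*x + y*(8*x + 14) - 35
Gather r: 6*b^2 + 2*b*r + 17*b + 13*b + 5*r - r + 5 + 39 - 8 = 6*b^2 + 30*b + r*(2*b + 4) + 36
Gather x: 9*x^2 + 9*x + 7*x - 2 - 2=9*x^2 + 16*x - 4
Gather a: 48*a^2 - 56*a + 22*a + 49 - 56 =48*a^2 - 34*a - 7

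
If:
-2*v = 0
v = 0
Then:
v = 0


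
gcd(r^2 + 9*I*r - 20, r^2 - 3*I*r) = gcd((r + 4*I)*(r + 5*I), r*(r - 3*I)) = 1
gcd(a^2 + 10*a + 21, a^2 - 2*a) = 1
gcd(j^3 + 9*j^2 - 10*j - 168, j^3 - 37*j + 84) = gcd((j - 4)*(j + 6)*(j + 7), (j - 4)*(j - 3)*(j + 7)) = j^2 + 3*j - 28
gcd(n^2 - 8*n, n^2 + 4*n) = n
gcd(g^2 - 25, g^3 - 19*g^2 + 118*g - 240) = g - 5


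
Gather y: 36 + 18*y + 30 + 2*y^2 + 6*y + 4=2*y^2 + 24*y + 70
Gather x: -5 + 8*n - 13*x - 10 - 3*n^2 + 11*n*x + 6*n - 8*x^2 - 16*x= -3*n^2 + 14*n - 8*x^2 + x*(11*n - 29) - 15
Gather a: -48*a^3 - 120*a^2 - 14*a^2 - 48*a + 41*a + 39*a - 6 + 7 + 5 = -48*a^3 - 134*a^2 + 32*a + 6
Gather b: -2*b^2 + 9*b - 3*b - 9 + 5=-2*b^2 + 6*b - 4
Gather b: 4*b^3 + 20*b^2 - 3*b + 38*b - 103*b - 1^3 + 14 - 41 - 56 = 4*b^3 + 20*b^2 - 68*b - 84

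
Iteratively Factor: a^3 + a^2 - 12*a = (a - 3)*(a^2 + 4*a) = a*(a - 3)*(a + 4)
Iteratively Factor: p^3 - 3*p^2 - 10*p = (p + 2)*(p^2 - 5*p) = p*(p + 2)*(p - 5)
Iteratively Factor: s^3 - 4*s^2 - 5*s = (s)*(s^2 - 4*s - 5) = s*(s - 5)*(s + 1)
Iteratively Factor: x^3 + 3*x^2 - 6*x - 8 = (x + 4)*(x^2 - x - 2) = (x + 1)*(x + 4)*(x - 2)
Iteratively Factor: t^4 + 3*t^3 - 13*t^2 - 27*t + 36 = (t + 4)*(t^3 - t^2 - 9*t + 9) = (t - 3)*(t + 4)*(t^2 + 2*t - 3) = (t - 3)*(t + 3)*(t + 4)*(t - 1)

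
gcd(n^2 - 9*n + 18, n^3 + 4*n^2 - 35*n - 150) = n - 6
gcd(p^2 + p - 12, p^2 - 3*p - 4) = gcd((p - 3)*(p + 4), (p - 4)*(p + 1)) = 1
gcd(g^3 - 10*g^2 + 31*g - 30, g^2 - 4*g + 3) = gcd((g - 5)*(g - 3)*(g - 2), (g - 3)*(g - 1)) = g - 3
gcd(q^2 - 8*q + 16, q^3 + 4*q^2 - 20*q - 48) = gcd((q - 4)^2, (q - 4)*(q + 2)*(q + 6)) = q - 4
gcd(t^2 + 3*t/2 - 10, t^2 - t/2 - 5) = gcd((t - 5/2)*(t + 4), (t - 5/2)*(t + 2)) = t - 5/2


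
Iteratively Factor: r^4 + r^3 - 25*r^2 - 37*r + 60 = (r + 3)*(r^3 - 2*r^2 - 19*r + 20) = (r + 3)*(r + 4)*(r^2 - 6*r + 5) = (r - 5)*(r + 3)*(r + 4)*(r - 1)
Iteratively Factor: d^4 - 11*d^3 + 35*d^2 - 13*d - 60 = (d - 4)*(d^3 - 7*d^2 + 7*d + 15) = (d - 4)*(d - 3)*(d^2 - 4*d - 5) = (d - 5)*(d - 4)*(d - 3)*(d + 1)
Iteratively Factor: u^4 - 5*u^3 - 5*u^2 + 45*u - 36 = (u - 1)*(u^3 - 4*u^2 - 9*u + 36) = (u - 1)*(u + 3)*(u^2 - 7*u + 12) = (u - 3)*(u - 1)*(u + 3)*(u - 4)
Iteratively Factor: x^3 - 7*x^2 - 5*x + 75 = (x - 5)*(x^2 - 2*x - 15) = (x - 5)*(x + 3)*(x - 5)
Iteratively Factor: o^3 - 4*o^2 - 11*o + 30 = (o + 3)*(o^2 - 7*o + 10) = (o - 5)*(o + 3)*(o - 2)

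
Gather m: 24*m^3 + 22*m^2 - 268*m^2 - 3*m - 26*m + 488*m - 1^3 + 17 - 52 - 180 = 24*m^3 - 246*m^2 + 459*m - 216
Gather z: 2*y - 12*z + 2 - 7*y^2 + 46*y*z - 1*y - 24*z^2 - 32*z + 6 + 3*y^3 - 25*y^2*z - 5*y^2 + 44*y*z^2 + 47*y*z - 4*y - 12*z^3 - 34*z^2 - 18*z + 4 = 3*y^3 - 12*y^2 - 3*y - 12*z^3 + z^2*(44*y - 58) + z*(-25*y^2 + 93*y - 62) + 12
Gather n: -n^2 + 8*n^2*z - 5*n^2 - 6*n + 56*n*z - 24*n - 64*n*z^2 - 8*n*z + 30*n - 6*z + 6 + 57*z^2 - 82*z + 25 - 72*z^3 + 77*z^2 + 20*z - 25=n^2*(8*z - 6) + n*(-64*z^2 + 48*z) - 72*z^3 + 134*z^2 - 68*z + 6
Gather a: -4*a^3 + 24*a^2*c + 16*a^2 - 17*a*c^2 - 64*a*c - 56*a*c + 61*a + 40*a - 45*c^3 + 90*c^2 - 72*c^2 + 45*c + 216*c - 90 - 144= -4*a^3 + a^2*(24*c + 16) + a*(-17*c^2 - 120*c + 101) - 45*c^3 + 18*c^2 + 261*c - 234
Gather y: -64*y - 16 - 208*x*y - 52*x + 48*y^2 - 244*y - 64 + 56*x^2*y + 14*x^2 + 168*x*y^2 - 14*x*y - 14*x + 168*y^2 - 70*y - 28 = 14*x^2 - 66*x + y^2*(168*x + 216) + y*(56*x^2 - 222*x - 378) - 108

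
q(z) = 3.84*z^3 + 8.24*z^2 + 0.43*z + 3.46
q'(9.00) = 1081.87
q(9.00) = 3474.13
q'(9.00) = 1081.87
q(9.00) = 3474.13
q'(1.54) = 53.13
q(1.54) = 37.69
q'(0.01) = 0.60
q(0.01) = 3.47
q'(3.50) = 199.23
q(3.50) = 270.54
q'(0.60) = 14.47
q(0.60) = 7.51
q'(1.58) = 55.23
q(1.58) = 39.86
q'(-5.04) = 210.00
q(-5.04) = -281.01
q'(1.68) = 60.63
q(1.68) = 45.65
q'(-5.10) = 216.02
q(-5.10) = -293.79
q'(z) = 11.52*z^2 + 16.48*z + 0.43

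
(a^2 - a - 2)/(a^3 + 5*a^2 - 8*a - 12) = 1/(a + 6)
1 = 1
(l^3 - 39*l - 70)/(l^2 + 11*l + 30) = (l^2 - 5*l - 14)/(l + 6)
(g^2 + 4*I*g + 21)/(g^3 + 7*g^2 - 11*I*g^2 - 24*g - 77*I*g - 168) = (g + 7*I)/(g^2 + g*(7 - 8*I) - 56*I)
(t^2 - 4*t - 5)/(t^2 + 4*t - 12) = (t^2 - 4*t - 5)/(t^2 + 4*t - 12)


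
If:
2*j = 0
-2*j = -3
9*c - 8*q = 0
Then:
No Solution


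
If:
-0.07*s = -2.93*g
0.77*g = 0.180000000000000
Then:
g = 0.23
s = 9.78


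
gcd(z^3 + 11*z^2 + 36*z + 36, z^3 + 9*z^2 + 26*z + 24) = z^2 + 5*z + 6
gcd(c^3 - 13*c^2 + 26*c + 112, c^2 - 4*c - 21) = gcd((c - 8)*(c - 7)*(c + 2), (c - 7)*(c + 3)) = c - 7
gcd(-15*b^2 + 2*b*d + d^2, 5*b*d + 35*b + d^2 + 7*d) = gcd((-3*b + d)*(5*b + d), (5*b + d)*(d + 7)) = 5*b + d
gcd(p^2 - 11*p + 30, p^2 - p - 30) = p - 6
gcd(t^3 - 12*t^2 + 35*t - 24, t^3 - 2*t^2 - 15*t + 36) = t - 3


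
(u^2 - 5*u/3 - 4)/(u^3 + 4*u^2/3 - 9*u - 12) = 1/(u + 3)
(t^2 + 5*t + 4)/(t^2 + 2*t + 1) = (t + 4)/(t + 1)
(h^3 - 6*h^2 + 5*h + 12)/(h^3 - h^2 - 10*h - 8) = (h - 3)/(h + 2)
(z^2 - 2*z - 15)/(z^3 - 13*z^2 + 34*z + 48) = (z^2 - 2*z - 15)/(z^3 - 13*z^2 + 34*z + 48)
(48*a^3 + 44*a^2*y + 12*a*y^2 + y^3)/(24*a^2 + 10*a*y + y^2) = 2*a + y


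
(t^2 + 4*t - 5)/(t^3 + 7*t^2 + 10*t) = (t - 1)/(t*(t + 2))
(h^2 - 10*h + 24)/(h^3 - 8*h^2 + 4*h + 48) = 1/(h + 2)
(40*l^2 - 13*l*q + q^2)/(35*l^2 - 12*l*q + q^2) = (-8*l + q)/(-7*l + q)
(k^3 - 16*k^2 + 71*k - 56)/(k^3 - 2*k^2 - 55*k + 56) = (k - 7)/(k + 7)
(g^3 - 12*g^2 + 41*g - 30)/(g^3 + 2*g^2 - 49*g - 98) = (g^3 - 12*g^2 + 41*g - 30)/(g^3 + 2*g^2 - 49*g - 98)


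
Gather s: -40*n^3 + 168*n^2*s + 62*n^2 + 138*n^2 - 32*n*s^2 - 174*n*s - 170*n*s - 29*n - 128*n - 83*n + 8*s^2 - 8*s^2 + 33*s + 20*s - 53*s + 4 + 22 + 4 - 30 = -40*n^3 + 200*n^2 - 32*n*s^2 - 240*n + s*(168*n^2 - 344*n)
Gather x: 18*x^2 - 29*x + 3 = 18*x^2 - 29*x + 3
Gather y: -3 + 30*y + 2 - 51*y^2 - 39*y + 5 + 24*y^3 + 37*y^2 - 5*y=24*y^3 - 14*y^2 - 14*y + 4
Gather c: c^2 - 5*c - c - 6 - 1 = c^2 - 6*c - 7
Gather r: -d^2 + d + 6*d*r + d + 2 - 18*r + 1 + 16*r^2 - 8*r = -d^2 + 2*d + 16*r^2 + r*(6*d - 26) + 3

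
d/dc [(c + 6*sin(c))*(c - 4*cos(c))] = (c + 6*sin(c))*(4*sin(c) + 1) + (c - 4*cos(c))*(6*cos(c) + 1)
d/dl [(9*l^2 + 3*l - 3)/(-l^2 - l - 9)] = 6*(-l^2 - 28*l - 5)/(l^4 + 2*l^3 + 19*l^2 + 18*l + 81)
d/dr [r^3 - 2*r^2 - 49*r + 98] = 3*r^2 - 4*r - 49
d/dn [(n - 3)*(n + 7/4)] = 2*n - 5/4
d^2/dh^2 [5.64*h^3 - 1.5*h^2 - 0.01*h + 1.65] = 33.84*h - 3.0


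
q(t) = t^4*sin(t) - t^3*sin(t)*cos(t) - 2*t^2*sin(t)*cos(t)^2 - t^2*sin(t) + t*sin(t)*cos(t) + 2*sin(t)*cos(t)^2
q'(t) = t^4*cos(t) + t^3*sin(t)^2 + 4*t^3*sin(t) - t^3*cos(t)^2 + 4*t^2*sin(t)^2*cos(t) - 3*t^2*sin(t)*cos(t) - 2*t^2*cos(t)^3 - t^2*cos(t) - t*sin(t)^2 - 4*t*sin(t)*cos(t)^2 - 2*t*sin(t) + t*cos(t)^2 - 4*sin(t)^2*cos(t) + sin(t)*cos(t) + 2*cos(t)^3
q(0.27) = 0.51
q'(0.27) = 1.37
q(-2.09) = -8.30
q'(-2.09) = 5.98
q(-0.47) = -0.34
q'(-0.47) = -0.89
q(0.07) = 0.14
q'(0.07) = 2.06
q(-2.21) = -8.90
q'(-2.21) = 3.93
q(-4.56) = 392.37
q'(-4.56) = -516.42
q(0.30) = 0.54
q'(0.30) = 1.17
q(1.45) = 2.08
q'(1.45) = 10.86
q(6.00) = -277.69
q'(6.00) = 777.96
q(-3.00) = -4.59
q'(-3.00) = -24.24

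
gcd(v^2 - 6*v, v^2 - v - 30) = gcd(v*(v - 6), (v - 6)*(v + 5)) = v - 6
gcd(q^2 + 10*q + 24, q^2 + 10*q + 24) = q^2 + 10*q + 24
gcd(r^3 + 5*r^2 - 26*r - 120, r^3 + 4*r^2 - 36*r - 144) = r^2 + 10*r + 24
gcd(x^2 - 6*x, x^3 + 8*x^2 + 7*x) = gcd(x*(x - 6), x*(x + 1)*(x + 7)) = x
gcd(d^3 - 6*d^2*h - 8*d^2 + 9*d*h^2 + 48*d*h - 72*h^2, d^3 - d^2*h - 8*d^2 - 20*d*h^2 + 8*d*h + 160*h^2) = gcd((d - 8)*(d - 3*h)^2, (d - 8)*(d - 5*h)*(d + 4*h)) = d - 8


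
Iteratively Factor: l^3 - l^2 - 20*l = (l + 4)*(l^2 - 5*l) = l*(l + 4)*(l - 5)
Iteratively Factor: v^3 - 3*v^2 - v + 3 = (v - 1)*(v^2 - 2*v - 3) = (v - 3)*(v - 1)*(v + 1)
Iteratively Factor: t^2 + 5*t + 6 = (t + 2)*(t + 3)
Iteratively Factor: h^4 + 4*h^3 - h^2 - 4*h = (h - 1)*(h^3 + 5*h^2 + 4*h) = h*(h - 1)*(h^2 + 5*h + 4) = h*(h - 1)*(h + 1)*(h + 4)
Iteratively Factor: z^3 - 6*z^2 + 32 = (z + 2)*(z^2 - 8*z + 16) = (z - 4)*(z + 2)*(z - 4)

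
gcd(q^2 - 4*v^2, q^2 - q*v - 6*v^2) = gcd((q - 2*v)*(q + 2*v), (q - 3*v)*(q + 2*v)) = q + 2*v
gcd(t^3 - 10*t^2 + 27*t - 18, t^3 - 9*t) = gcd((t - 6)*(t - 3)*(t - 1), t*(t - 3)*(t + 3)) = t - 3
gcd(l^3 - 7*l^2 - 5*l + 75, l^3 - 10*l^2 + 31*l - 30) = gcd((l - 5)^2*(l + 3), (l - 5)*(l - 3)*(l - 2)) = l - 5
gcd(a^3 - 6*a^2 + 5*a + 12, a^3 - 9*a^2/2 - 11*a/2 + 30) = a^2 - 7*a + 12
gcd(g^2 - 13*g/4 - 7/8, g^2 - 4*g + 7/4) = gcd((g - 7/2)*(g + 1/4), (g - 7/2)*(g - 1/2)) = g - 7/2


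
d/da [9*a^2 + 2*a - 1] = 18*a + 2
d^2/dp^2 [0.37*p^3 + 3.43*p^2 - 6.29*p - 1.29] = 2.22*p + 6.86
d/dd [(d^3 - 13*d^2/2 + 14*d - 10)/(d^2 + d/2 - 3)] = (4*d^4 + 4*d^3 - 105*d^2 + 236*d - 148)/(4*d^4 + 4*d^3 - 23*d^2 - 12*d + 36)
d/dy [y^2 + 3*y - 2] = 2*y + 3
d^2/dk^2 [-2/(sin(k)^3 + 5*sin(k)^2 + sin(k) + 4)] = 2*(9*sin(k)^6 + 55*sin(k)^5 + 90*sin(k)^4 - 101*sin(k)^3 - 235*sin(k)^2 - 10*sin(k) + 38)/(sin(k)^3 + 5*sin(k)^2 + sin(k) + 4)^3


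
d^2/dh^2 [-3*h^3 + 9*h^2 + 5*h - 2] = 18 - 18*h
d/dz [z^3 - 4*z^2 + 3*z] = 3*z^2 - 8*z + 3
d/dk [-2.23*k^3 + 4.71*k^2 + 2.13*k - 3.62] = -6.69*k^2 + 9.42*k + 2.13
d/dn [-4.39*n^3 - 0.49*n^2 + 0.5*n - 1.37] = -13.17*n^2 - 0.98*n + 0.5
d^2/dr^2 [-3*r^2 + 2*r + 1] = -6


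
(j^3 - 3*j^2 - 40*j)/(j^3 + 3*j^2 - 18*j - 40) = j*(j - 8)/(j^2 - 2*j - 8)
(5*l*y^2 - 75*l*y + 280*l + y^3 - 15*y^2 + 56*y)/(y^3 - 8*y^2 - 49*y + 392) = (5*l + y)/(y + 7)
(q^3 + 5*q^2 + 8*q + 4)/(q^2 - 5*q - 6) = (q^2 + 4*q + 4)/(q - 6)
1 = 1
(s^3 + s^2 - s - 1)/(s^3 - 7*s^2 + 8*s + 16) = (s^2 - 1)/(s^2 - 8*s + 16)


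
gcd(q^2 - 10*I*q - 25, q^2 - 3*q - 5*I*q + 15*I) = q - 5*I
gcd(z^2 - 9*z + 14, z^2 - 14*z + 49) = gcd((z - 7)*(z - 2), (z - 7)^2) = z - 7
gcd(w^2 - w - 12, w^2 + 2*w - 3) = w + 3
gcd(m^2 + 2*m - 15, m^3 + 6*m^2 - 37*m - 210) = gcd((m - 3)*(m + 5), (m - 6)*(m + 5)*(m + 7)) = m + 5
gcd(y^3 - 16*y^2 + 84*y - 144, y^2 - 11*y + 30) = y - 6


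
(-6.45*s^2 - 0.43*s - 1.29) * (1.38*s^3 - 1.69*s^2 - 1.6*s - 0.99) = -8.901*s^5 + 10.3071*s^4 + 9.2665*s^3 + 9.2536*s^2 + 2.4897*s + 1.2771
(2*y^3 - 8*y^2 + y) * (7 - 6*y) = -12*y^4 + 62*y^3 - 62*y^2 + 7*y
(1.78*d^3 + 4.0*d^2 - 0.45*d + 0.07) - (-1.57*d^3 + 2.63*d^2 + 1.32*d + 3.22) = 3.35*d^3 + 1.37*d^2 - 1.77*d - 3.15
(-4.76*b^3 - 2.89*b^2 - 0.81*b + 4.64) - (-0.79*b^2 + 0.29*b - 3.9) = -4.76*b^3 - 2.1*b^2 - 1.1*b + 8.54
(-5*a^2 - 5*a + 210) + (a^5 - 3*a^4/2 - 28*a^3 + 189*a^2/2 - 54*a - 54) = a^5 - 3*a^4/2 - 28*a^3 + 179*a^2/2 - 59*a + 156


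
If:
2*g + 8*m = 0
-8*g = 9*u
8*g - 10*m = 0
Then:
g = 0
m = 0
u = 0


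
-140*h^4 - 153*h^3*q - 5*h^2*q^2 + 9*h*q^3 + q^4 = (-4*h + q)*(h + q)*(5*h + q)*(7*h + q)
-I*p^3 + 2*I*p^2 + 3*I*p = p*(p - 3)*(-I*p - I)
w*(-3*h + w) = -3*h*w + w^2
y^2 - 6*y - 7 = (y - 7)*(y + 1)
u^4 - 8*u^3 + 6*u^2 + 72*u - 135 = (u - 5)*(u - 3)^2*(u + 3)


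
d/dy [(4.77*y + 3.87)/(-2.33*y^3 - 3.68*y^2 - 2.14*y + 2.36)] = (22.2282*y^3 + 44.6049*y^2 + 28.4832*y + 19.539)/(5.4289*y^6 + 17.1488*y^5 + 23.5148*y^4 + 4.7528*y^3 - 12.79*y^2 - 10.1008*y + 5.5696)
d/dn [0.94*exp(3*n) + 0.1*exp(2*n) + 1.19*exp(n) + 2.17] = (2.82*exp(2*n) + 0.2*exp(n) + 1.19)*exp(n)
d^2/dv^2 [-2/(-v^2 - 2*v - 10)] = 4*(-v^2 - 2*v + 4*(v + 1)^2 - 10)/(v^2 + 2*v + 10)^3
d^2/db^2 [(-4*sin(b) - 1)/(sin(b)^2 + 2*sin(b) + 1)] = 2*(-8*sin(b) - cos(2*b) + 6)/(sin(b) + 1)^3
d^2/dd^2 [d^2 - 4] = 2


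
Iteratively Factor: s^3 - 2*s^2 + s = (s - 1)*(s^2 - s) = (s - 1)^2*(s)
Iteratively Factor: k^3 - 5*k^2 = (k)*(k^2 - 5*k) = k^2*(k - 5)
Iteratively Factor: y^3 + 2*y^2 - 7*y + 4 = (y - 1)*(y^2 + 3*y - 4) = (y - 1)^2*(y + 4)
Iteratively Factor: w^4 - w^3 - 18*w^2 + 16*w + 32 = (w + 1)*(w^3 - 2*w^2 - 16*w + 32) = (w - 2)*(w + 1)*(w^2 - 16) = (w - 4)*(w - 2)*(w + 1)*(w + 4)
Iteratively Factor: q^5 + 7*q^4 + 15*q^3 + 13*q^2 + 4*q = (q + 1)*(q^4 + 6*q^3 + 9*q^2 + 4*q) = (q + 1)^2*(q^3 + 5*q^2 + 4*q) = q*(q + 1)^2*(q^2 + 5*q + 4) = q*(q + 1)^2*(q + 4)*(q + 1)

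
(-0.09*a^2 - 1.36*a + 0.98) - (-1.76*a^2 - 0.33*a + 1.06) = 1.67*a^2 - 1.03*a - 0.0800000000000001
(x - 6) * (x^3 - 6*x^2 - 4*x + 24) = x^4 - 12*x^3 + 32*x^2 + 48*x - 144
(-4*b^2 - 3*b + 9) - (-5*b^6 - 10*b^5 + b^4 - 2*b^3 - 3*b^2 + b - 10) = 5*b^6 + 10*b^5 - b^4 + 2*b^3 - b^2 - 4*b + 19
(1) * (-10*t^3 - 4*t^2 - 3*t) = -10*t^3 - 4*t^2 - 3*t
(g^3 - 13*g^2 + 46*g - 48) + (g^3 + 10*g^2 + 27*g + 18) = 2*g^3 - 3*g^2 + 73*g - 30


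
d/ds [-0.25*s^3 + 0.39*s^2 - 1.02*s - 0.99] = -0.75*s^2 + 0.78*s - 1.02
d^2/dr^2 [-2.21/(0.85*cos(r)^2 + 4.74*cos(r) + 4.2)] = (6.3869*(1 - cos(r)^2)^2 + 26.71227*cos(r)^3 + 21.288046*cos(r)^2 - 97.42122*cos(r) - 89.914292)/(0.85*cos(r)^2 + 4.74*cos(r) + 4.2)^3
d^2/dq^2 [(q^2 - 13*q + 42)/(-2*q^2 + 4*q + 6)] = (11*q^3 - 135*q^2 + 369*q - 381)/(q^6 - 6*q^5 + 3*q^4 + 28*q^3 - 9*q^2 - 54*q - 27)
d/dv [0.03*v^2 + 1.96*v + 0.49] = 0.06*v + 1.96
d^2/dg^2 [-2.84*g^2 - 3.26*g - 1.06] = -5.68000000000000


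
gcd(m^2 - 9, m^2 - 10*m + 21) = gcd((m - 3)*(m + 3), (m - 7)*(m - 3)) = m - 3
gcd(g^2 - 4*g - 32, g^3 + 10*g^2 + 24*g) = g + 4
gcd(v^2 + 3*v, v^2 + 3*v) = v^2 + 3*v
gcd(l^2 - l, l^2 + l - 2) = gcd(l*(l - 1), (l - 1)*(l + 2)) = l - 1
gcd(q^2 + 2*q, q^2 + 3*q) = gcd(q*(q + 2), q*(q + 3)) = q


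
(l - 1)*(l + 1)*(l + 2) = l^3 + 2*l^2 - l - 2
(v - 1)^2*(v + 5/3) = v^3 - v^2/3 - 7*v/3 + 5/3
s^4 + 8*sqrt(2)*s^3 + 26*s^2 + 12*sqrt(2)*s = s*(s + sqrt(2))^2*(s + 6*sqrt(2))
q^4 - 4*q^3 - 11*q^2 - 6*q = q*(q - 6)*(q + 1)^2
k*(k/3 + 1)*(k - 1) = k^3/3 + 2*k^2/3 - k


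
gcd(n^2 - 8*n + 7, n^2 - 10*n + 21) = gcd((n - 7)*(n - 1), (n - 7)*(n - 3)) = n - 7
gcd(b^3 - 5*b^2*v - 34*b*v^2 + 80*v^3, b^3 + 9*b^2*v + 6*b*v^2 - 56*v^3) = -b + 2*v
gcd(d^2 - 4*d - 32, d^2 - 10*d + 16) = d - 8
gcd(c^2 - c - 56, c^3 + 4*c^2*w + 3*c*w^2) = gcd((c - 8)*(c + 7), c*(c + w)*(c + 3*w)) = 1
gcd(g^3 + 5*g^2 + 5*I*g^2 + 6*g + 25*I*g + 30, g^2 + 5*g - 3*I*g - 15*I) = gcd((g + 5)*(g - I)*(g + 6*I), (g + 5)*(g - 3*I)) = g + 5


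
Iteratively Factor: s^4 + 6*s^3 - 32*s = (s)*(s^3 + 6*s^2 - 32) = s*(s + 4)*(s^2 + 2*s - 8) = s*(s - 2)*(s + 4)*(s + 4)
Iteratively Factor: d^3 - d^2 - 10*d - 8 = (d + 2)*(d^2 - 3*d - 4) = (d - 4)*(d + 2)*(d + 1)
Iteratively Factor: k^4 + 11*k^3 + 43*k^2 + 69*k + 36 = (k + 4)*(k^3 + 7*k^2 + 15*k + 9) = (k + 3)*(k + 4)*(k^2 + 4*k + 3) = (k + 3)^2*(k + 4)*(k + 1)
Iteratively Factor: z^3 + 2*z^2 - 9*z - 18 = (z + 3)*(z^2 - z - 6) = (z - 3)*(z + 3)*(z + 2)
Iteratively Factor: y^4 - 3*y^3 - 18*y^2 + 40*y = (y - 2)*(y^3 - y^2 - 20*y) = (y - 2)*(y + 4)*(y^2 - 5*y) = (y - 5)*(y - 2)*(y + 4)*(y)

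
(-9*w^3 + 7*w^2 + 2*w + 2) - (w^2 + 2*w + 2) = -9*w^3 + 6*w^2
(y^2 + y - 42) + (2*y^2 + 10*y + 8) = 3*y^2 + 11*y - 34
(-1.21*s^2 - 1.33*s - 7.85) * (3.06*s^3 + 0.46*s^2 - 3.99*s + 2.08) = -3.7026*s^5 - 4.6264*s^4 - 19.8049*s^3 - 0.8211*s^2 + 28.5551*s - 16.328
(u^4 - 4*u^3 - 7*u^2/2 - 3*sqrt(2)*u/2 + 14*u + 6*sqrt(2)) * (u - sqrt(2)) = u^5 - 4*u^4 - sqrt(2)*u^4 - 7*u^3/2 + 4*sqrt(2)*u^3 + 2*sqrt(2)*u^2 + 14*u^2 - 8*sqrt(2)*u + 3*u - 12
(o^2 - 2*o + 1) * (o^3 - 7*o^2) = o^5 - 9*o^4 + 15*o^3 - 7*o^2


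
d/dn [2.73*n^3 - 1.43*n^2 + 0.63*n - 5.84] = 8.19*n^2 - 2.86*n + 0.63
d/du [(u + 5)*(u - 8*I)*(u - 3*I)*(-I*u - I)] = -4*I*u^3 + u^2*(-33 - 18*I) + u*(-132 + 38*I) - 55 + 144*I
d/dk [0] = 0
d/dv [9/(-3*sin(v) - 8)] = 27*cos(v)/(3*sin(v) + 8)^2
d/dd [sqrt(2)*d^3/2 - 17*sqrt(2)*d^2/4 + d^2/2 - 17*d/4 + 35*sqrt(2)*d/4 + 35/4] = 3*sqrt(2)*d^2/2 - 17*sqrt(2)*d/2 + d - 17/4 + 35*sqrt(2)/4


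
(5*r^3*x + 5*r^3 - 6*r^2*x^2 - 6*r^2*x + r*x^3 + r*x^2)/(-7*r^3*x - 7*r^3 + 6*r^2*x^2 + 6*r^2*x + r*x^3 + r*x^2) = (-5*r + x)/(7*r + x)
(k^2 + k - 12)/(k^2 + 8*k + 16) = (k - 3)/(k + 4)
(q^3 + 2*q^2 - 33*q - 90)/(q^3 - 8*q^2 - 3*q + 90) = (q + 5)/(q - 5)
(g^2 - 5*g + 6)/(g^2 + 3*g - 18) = (g - 2)/(g + 6)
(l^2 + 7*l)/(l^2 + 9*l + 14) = l/(l + 2)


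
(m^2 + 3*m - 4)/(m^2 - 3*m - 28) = (m - 1)/(m - 7)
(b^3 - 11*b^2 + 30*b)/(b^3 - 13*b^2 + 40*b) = (b - 6)/(b - 8)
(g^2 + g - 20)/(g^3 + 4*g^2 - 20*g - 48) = (g + 5)/(g^2 + 8*g + 12)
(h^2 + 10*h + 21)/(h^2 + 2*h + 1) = (h^2 + 10*h + 21)/(h^2 + 2*h + 1)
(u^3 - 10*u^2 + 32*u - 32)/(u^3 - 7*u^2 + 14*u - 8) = (u - 4)/(u - 1)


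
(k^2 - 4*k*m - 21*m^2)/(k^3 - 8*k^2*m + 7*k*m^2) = (k + 3*m)/(k*(k - m))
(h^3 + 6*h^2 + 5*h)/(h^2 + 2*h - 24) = h*(h^2 + 6*h + 5)/(h^2 + 2*h - 24)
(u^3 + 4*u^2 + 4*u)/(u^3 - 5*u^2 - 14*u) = (u + 2)/(u - 7)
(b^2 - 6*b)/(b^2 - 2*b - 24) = b/(b + 4)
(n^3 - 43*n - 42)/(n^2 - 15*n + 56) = (n^2 + 7*n + 6)/(n - 8)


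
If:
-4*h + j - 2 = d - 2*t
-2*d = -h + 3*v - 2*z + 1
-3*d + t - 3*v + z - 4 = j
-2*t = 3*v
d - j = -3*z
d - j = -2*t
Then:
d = -89/84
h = -9/14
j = -113/84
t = -1/7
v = 2/21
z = -2/21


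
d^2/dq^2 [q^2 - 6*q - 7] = 2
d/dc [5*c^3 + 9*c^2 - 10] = 3*c*(5*c + 6)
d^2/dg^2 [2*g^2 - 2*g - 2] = 4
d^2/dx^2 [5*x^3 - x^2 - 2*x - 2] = 30*x - 2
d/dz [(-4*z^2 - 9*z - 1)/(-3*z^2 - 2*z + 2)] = (-19*z^2 - 22*z - 20)/(9*z^4 + 12*z^3 - 8*z^2 - 8*z + 4)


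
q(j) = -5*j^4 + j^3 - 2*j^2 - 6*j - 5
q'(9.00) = -14379.00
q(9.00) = -32297.00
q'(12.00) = -34182.00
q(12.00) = -102317.00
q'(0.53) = -10.25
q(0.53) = -8.99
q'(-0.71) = 5.51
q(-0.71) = -3.38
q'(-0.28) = -4.21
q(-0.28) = -3.53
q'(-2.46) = 319.73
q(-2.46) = -200.34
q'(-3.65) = 1021.11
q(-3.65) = -945.82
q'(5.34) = -2987.28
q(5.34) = -4007.50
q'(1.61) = -88.13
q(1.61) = -49.27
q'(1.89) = -137.87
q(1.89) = -80.53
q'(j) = -20*j^3 + 3*j^2 - 4*j - 6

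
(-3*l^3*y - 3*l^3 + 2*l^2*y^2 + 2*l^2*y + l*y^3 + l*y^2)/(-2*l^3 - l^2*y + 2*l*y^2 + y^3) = l*(3*l*y + 3*l + y^2 + y)/(2*l^2 + 3*l*y + y^2)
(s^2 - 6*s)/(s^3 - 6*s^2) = 1/s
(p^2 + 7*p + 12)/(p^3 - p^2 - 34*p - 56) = (p + 3)/(p^2 - 5*p - 14)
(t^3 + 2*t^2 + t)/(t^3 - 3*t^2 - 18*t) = (t^2 + 2*t + 1)/(t^2 - 3*t - 18)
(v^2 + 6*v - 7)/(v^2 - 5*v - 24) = (-v^2 - 6*v + 7)/(-v^2 + 5*v + 24)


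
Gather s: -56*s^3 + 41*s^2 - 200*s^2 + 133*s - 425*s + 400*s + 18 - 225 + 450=-56*s^3 - 159*s^2 + 108*s + 243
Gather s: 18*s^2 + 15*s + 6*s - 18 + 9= 18*s^2 + 21*s - 9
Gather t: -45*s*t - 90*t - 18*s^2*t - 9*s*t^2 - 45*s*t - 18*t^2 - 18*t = t^2*(-9*s - 18) + t*(-18*s^2 - 90*s - 108)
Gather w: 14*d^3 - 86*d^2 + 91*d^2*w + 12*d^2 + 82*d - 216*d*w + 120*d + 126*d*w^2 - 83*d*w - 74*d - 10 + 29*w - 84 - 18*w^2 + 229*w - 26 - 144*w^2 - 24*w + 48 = 14*d^3 - 74*d^2 + 128*d + w^2*(126*d - 162) + w*(91*d^2 - 299*d + 234) - 72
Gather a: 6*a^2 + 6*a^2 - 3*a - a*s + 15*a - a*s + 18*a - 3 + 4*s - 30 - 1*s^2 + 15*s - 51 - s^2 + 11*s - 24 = 12*a^2 + a*(30 - 2*s) - 2*s^2 + 30*s - 108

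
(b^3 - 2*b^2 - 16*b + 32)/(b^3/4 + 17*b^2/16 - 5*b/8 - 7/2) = 16*(b^2 - 6*b + 8)/(4*b^2 + b - 14)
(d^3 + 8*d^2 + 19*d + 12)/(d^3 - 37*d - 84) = (d + 1)/(d - 7)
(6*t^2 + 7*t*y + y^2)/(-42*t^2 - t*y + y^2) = (t + y)/(-7*t + y)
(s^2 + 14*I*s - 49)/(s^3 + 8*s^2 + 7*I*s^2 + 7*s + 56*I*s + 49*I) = (s + 7*I)/(s^2 + 8*s + 7)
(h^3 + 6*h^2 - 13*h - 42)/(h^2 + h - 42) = (h^2 - h - 6)/(h - 6)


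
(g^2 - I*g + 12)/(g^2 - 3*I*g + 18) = (g - 4*I)/(g - 6*I)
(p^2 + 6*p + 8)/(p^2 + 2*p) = (p + 4)/p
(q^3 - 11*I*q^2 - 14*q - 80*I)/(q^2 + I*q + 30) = (q^2 - 6*I*q + 16)/(q + 6*I)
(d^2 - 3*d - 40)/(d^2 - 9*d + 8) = (d + 5)/(d - 1)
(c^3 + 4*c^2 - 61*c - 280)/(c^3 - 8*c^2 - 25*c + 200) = (c + 7)/(c - 5)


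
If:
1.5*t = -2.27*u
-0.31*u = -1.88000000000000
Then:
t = -9.18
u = 6.06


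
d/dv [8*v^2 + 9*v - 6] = 16*v + 9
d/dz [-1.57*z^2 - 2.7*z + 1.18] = -3.14*z - 2.7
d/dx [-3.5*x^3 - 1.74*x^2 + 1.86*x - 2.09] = -10.5*x^2 - 3.48*x + 1.86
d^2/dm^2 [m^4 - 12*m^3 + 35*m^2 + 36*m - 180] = 12*m^2 - 72*m + 70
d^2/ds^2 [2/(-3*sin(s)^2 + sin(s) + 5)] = 2*(-36*sin(s)^4 + 9*sin(s)^3 - 7*sin(s)^2 - 13*sin(s) + 32)/(-3*sin(s)^2 + sin(s) + 5)^3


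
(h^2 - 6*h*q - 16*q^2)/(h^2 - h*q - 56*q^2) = (h + 2*q)/(h + 7*q)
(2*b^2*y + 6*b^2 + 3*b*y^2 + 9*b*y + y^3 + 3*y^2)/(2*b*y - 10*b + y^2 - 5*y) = (b*y + 3*b + y^2 + 3*y)/(y - 5)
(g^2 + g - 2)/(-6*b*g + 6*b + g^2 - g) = (-g - 2)/(6*b - g)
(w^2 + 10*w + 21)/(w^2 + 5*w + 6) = (w + 7)/(w + 2)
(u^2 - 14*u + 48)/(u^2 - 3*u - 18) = (u - 8)/(u + 3)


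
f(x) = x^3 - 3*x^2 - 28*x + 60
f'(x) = 3*x^2 - 6*x - 28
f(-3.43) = 80.39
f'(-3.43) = 27.87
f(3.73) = -34.28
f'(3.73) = -8.64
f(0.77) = 37.12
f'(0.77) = -30.84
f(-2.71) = 93.95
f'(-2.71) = 10.29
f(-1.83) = 95.06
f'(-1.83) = -6.97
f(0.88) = 33.72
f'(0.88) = -30.96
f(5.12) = -27.79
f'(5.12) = 19.92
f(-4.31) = 44.89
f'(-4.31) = 53.59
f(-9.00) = -660.00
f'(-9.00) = 269.00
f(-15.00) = -3570.00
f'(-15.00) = 737.00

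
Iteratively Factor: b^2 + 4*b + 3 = (b + 3)*(b + 1)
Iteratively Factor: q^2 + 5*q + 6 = (q + 3)*(q + 2)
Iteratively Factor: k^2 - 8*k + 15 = (k - 5)*(k - 3)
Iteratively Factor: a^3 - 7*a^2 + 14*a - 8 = (a - 2)*(a^2 - 5*a + 4) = (a - 2)*(a - 1)*(a - 4)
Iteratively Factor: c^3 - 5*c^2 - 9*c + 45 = (c - 5)*(c^2 - 9) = (c - 5)*(c - 3)*(c + 3)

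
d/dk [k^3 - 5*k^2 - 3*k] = 3*k^2 - 10*k - 3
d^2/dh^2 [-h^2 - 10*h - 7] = -2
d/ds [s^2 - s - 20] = 2*s - 1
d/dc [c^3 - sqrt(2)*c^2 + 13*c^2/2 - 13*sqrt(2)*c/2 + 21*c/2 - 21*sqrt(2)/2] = 3*c^2 - 2*sqrt(2)*c + 13*c - 13*sqrt(2)/2 + 21/2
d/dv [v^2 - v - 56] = 2*v - 1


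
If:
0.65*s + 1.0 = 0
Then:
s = -1.54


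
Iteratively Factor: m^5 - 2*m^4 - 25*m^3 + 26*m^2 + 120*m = (m)*(m^4 - 2*m^3 - 25*m^2 + 26*m + 120) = m*(m + 2)*(m^3 - 4*m^2 - 17*m + 60) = m*(m - 3)*(m + 2)*(m^2 - m - 20) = m*(m - 5)*(m - 3)*(m + 2)*(m + 4)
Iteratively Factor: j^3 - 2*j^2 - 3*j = (j)*(j^2 - 2*j - 3) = j*(j + 1)*(j - 3)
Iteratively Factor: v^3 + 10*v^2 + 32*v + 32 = (v + 4)*(v^2 + 6*v + 8) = (v + 2)*(v + 4)*(v + 4)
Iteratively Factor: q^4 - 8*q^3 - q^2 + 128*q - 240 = (q - 3)*(q^3 - 5*q^2 - 16*q + 80) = (q - 4)*(q - 3)*(q^2 - q - 20) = (q - 4)*(q - 3)*(q + 4)*(q - 5)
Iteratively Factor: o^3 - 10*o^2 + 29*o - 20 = (o - 5)*(o^2 - 5*o + 4) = (o - 5)*(o - 4)*(o - 1)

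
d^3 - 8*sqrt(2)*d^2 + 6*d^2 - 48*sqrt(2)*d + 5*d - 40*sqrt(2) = (d + 1)*(d + 5)*(d - 8*sqrt(2))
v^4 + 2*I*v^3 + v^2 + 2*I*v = v*(v - I)*(v + I)*(v + 2*I)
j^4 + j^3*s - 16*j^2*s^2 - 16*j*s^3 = j*(j - 4*s)*(j + s)*(j + 4*s)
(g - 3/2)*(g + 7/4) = g^2 + g/4 - 21/8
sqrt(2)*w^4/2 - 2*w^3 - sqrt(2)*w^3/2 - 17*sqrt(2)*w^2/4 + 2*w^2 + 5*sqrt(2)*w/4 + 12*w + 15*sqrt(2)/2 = (w - 3)*(w + 2)*(w - 5*sqrt(2)/2)*(sqrt(2)*w/2 + 1/2)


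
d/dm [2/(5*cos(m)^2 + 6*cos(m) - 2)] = 4*(5*cos(m) + 3)*sin(m)/(5*cos(m)^2 + 6*cos(m) - 2)^2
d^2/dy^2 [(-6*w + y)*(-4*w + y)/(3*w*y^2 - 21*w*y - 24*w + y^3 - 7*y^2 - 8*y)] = 2*(-(4*w - y)*(6*w - y)*(-6*w*y + 21*w - 3*y^2 + 14*y + 8)^2 + (-(4*w - y)*(6*w - y)*(3*w + 3*y - 7) - (4*w - y)*(-6*w*y + 21*w - 3*y^2 + 14*y + 8) - (6*w - y)*(-6*w*y + 21*w - 3*y^2 + 14*y + 8))*(-3*w*y^2 + 21*w*y + 24*w - y^3 + 7*y^2 + 8*y) - (-3*w*y^2 + 21*w*y + 24*w - y^3 + 7*y^2 + 8*y)^2)/(-3*w*y^2 + 21*w*y + 24*w - y^3 + 7*y^2 + 8*y)^3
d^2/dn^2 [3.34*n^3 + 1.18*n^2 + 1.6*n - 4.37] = 20.04*n + 2.36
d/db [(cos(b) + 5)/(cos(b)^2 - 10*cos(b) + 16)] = (cos(b)^2 + 10*cos(b) - 66)*sin(b)/(cos(b)^2 - 10*cos(b) + 16)^2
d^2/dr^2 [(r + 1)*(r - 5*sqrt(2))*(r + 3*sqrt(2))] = 6*r - 4*sqrt(2) + 2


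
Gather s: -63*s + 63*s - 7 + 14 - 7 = 0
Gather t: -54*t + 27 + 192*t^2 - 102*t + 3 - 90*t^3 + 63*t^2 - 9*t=-90*t^3 + 255*t^2 - 165*t + 30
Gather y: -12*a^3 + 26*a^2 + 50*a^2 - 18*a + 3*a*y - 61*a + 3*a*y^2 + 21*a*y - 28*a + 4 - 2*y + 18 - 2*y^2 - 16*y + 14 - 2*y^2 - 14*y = -12*a^3 + 76*a^2 - 107*a + y^2*(3*a - 4) + y*(24*a - 32) + 36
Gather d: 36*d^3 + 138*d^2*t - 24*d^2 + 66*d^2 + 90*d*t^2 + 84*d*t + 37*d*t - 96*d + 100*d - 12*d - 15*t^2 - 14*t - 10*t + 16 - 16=36*d^3 + d^2*(138*t + 42) + d*(90*t^2 + 121*t - 8) - 15*t^2 - 24*t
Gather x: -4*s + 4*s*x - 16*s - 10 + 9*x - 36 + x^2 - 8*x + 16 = -20*s + x^2 + x*(4*s + 1) - 30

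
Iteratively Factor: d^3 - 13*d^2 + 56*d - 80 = (d - 5)*(d^2 - 8*d + 16) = (d - 5)*(d - 4)*(d - 4)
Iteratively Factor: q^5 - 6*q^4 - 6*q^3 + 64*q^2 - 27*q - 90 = (q + 3)*(q^4 - 9*q^3 + 21*q^2 + q - 30) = (q - 3)*(q + 3)*(q^3 - 6*q^2 + 3*q + 10) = (q - 3)*(q + 1)*(q + 3)*(q^2 - 7*q + 10) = (q - 5)*(q - 3)*(q + 1)*(q + 3)*(q - 2)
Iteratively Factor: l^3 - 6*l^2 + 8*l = (l - 2)*(l^2 - 4*l) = l*(l - 2)*(l - 4)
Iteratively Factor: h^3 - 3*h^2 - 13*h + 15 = (h + 3)*(h^2 - 6*h + 5) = (h - 1)*(h + 3)*(h - 5)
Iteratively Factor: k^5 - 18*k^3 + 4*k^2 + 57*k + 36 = (k - 3)*(k^4 + 3*k^3 - 9*k^2 - 23*k - 12) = (k - 3)^2*(k^3 + 6*k^2 + 9*k + 4) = (k - 3)^2*(k + 4)*(k^2 + 2*k + 1) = (k - 3)^2*(k + 1)*(k + 4)*(k + 1)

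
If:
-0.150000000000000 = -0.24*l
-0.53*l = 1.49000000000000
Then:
No Solution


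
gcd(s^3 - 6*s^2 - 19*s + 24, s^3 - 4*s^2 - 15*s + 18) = s^2 + 2*s - 3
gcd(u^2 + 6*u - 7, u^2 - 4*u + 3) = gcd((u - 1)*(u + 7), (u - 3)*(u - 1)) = u - 1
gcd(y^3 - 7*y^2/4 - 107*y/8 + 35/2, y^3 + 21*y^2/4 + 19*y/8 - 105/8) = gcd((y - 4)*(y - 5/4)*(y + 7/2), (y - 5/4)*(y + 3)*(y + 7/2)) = y^2 + 9*y/4 - 35/8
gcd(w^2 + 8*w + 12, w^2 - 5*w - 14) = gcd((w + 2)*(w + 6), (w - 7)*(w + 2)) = w + 2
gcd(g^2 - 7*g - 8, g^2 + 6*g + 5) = g + 1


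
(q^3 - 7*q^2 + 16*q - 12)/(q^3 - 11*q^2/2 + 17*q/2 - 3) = 2*(q - 2)/(2*q - 1)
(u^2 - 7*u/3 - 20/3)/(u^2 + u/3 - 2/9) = 3*(3*u^2 - 7*u - 20)/(9*u^2 + 3*u - 2)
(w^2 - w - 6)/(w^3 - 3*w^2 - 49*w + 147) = (w + 2)/(w^2 - 49)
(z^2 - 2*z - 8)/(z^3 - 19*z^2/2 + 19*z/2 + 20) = 2*(z^2 - 2*z - 8)/(2*z^3 - 19*z^2 + 19*z + 40)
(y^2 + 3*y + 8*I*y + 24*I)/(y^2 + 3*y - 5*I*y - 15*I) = (y + 8*I)/(y - 5*I)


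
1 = 1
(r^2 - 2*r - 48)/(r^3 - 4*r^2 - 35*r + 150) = (r - 8)/(r^2 - 10*r + 25)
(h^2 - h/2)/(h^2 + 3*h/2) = (2*h - 1)/(2*h + 3)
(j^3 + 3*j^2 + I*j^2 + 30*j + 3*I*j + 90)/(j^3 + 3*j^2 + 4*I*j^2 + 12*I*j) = (j^2 + I*j + 30)/(j*(j + 4*I))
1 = 1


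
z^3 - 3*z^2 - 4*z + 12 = (z - 3)*(z - 2)*(z + 2)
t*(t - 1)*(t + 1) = t^3 - t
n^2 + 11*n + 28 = (n + 4)*(n + 7)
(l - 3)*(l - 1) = l^2 - 4*l + 3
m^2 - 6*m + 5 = (m - 5)*(m - 1)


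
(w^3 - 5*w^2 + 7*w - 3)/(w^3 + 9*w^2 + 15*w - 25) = (w^2 - 4*w + 3)/(w^2 + 10*w + 25)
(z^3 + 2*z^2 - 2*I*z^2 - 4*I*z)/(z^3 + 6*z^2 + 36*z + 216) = z*(z^2 + 2*z*(1 - I) - 4*I)/(z^3 + 6*z^2 + 36*z + 216)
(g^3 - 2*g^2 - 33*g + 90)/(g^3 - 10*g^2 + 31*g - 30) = (g + 6)/(g - 2)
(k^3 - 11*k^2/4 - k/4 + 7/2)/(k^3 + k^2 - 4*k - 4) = (k - 7/4)/(k + 2)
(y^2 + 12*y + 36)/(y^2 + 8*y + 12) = (y + 6)/(y + 2)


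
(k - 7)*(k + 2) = k^2 - 5*k - 14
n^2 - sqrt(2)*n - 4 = (n - 2*sqrt(2))*(n + sqrt(2))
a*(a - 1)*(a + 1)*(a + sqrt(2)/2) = a^4 + sqrt(2)*a^3/2 - a^2 - sqrt(2)*a/2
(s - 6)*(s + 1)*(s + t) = s^3 + s^2*t - 5*s^2 - 5*s*t - 6*s - 6*t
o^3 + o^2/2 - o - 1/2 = (o - 1)*(o + 1/2)*(o + 1)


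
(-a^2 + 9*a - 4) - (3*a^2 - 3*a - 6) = -4*a^2 + 12*a + 2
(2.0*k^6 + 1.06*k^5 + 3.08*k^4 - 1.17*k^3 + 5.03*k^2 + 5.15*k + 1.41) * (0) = 0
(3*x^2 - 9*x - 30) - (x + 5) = 3*x^2 - 10*x - 35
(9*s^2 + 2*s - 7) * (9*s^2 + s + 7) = 81*s^4 + 27*s^3 + 2*s^2 + 7*s - 49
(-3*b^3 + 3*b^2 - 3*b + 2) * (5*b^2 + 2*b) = -15*b^5 + 9*b^4 - 9*b^3 + 4*b^2 + 4*b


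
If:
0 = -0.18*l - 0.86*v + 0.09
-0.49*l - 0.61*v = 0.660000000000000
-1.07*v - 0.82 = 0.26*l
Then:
No Solution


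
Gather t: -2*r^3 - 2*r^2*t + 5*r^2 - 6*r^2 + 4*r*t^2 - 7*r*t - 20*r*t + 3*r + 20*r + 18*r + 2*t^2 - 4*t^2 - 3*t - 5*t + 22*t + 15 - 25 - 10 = -2*r^3 - r^2 + 41*r + t^2*(4*r - 2) + t*(-2*r^2 - 27*r + 14) - 20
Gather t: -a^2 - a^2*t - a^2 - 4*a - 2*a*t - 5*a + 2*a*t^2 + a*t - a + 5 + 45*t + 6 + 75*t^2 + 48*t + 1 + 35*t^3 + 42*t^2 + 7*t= -2*a^2 - 10*a + 35*t^3 + t^2*(2*a + 117) + t*(-a^2 - a + 100) + 12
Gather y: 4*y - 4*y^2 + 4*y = -4*y^2 + 8*y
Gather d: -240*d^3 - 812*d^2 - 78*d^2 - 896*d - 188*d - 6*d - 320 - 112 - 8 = -240*d^3 - 890*d^2 - 1090*d - 440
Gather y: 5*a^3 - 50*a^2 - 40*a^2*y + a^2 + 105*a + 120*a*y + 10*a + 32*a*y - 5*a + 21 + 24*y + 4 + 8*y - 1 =5*a^3 - 49*a^2 + 110*a + y*(-40*a^2 + 152*a + 32) + 24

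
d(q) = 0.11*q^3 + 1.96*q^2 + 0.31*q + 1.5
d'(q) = 0.33*q^2 + 3.92*q + 0.31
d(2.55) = 16.86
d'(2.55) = 12.45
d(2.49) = 16.12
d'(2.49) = 12.12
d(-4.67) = 31.59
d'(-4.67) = -10.80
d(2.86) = 20.99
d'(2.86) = 14.22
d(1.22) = 5.00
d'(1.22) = 5.58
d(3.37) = 29.01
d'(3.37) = 17.27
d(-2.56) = 11.71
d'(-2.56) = -7.56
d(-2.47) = 11.03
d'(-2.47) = -7.36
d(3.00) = 23.04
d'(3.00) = 15.04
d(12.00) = 477.54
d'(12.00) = 94.87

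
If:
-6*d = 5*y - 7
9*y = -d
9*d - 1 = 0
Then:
No Solution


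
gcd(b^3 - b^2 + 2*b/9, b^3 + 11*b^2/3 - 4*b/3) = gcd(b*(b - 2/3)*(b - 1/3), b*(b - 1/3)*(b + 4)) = b^2 - b/3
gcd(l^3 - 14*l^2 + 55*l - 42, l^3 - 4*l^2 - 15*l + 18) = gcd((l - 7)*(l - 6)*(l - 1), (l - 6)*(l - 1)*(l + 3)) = l^2 - 7*l + 6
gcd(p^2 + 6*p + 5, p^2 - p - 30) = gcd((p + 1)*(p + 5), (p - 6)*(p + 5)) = p + 5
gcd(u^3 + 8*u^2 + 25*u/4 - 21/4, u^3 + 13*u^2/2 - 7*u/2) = u^2 + 13*u/2 - 7/2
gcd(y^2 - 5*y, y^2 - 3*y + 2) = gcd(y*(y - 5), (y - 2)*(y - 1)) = 1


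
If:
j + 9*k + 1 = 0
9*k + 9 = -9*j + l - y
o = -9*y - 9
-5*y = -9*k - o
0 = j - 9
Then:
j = 9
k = -10/9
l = 1101/14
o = 45/14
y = -19/14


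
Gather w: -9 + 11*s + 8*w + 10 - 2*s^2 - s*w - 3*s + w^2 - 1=-2*s^2 + 8*s + w^2 + w*(8 - s)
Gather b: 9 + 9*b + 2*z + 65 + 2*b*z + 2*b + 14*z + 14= b*(2*z + 11) + 16*z + 88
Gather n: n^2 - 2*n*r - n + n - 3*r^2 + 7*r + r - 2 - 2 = n^2 - 2*n*r - 3*r^2 + 8*r - 4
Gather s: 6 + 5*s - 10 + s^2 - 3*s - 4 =s^2 + 2*s - 8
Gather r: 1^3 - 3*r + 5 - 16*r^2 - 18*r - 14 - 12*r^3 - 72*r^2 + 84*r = -12*r^3 - 88*r^2 + 63*r - 8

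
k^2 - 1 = (k - 1)*(k + 1)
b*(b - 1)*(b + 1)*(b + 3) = b^4 + 3*b^3 - b^2 - 3*b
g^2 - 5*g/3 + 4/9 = (g - 4/3)*(g - 1/3)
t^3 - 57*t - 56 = (t - 8)*(t + 1)*(t + 7)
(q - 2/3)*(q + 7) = q^2 + 19*q/3 - 14/3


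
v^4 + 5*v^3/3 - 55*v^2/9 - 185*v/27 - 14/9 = (v - 7/3)*(v + 1/3)*(v + 2/3)*(v + 3)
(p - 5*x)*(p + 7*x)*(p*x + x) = p^3*x + 2*p^2*x^2 + p^2*x - 35*p*x^3 + 2*p*x^2 - 35*x^3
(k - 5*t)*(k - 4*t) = k^2 - 9*k*t + 20*t^2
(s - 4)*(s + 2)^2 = s^3 - 12*s - 16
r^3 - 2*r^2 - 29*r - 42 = (r - 7)*(r + 2)*(r + 3)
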